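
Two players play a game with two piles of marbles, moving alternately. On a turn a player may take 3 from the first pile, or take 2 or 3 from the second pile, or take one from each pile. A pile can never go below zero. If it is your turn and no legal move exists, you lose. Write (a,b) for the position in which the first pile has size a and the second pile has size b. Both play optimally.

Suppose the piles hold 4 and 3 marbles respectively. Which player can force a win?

The first player wins.

Label each position W (a win for the player to move) or L (a loss). A position with no legal move is L; any other position is W exactly when some move reaches an L, and L when every move reaches a W.
No move ever increases a pile, so every position that can arise here has a ≤ 4 and b ≤ 3; it is enough to label the cells with 0 ≤ a ≤ 4 and 0 ≤ b ≤ 3.
Every move lowers a or b (never raises either), so fill the grid row by row in increasing a, and left to right within a row: each cell's successors are then already labelled.
      b=0  b=1  b=2  b=3
a=0:    L    L    W    W
a=1:    L    W    W    W
a=2:    L    W    W    W
a=3:    W    W    L    L
a=4:    W    L    L    W
Cells with no legal move (terminal, hence L): (0,0), (0,1), (1,0), (2,0).
The remaining L cells, each justified by listing all of its moves:
(3,2): →(0,2)(W), (3,0)(W), (2,1)(W) — all W, so L
(3,3): →(0,3)(W), (3,1)(W), (3,0)(W), (2,2)(W) — all W, so L
(4,1): →(1,1)(W), (3,0)(W) — all W, so L
(4,2): →(1,2)(W), (4,0)(W), (3,1)(W) — all W, so L
Every other cell has at least one move into one of the L cells above, so it is W.
From (4,3) the player to move can move to (4,1), reaching an L position.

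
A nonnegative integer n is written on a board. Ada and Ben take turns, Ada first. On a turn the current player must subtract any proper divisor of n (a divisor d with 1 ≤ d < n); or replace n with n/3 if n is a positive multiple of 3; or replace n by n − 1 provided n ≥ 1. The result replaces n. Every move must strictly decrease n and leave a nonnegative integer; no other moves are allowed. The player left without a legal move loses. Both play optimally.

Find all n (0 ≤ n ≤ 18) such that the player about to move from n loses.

0, 2, 5, 7, 9, 11, 13, 16

Use the standard recursion: the mover loses at a terminal position; elsewhere, the mover wins exactly when some move hands the opponent an L position.
n=0: no move → L
n=1: can move to 0, which is L ⇒ W
n=2: the only move is to 1(W), a W ⇒ L
n=3: can move to 2, which is L ⇒ W
n=4: can move to 2, which is L ⇒ W
n=5: the only move is to 4(W), a W ⇒ L
n=6: can move to 2, which is L ⇒ W
n=7: the only move is to 6(W), a W ⇒ L
n=8: can move to 7, which is L ⇒ W
n=9: moves to 3(W), 6(W), 8(W); every one is W ⇒ L
n=10: can move to 5, which is L ⇒ W
n=11: the only move is to 10(W), a W ⇒ L
n=12: can move to 9, which is L ⇒ W
n=13: the only move is to 12(W), a W ⇒ L
n=14: can move to 7, which is L ⇒ W
n=15: can move to 5, which is L ⇒ W
n=16: moves to 8(W), 12(W), 14(W), 15(W); every one is W ⇒ L
n=17: can move to 16, which is L ⇒ W
n=18: can move to 9, which is L ⇒ W
The losing starting values of n are exactly the entries labelled L in this table (8 of them).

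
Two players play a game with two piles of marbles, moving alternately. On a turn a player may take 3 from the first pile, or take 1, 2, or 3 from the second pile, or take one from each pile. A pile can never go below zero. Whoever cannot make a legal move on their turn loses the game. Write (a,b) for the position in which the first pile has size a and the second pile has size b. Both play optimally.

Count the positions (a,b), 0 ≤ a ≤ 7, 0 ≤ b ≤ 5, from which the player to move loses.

Use the standard recursion: the mover loses at a terminal position; elsewhere, the mover wins exactly when some move hands the opponent an L position.
Every move lowers a or b (never raises either), so fill the grid row by row in increasing a, and left to right within a row: each cell's successors are then already labelled.
      b=0  b=1  b=2  b=3  b=4  b=5
a=0:    L    W    W    W    L    W
a=1:    L    W    W    W    L    W
a=2:    L    W    W    W    L    W
a=3:    W    W    L    W    W    W
a=4:    W    L    W    W    W    L
a=5:    W    L    W    W    W    L
a=6:    L    W    W    W    L    W
a=7:    L    W    W    W    L    W
Cells with no legal move (terminal, hence L): (0,0), (1,0), (2,0).
The remaining L cells, each justified by listing all of its moves:
(0,4): →(0,3)(W), (0,2)(W), (0,1)(W) — all W, so L
(1,4): →(1,3)(W), (1,2)(W), (1,1)(W), (0,3)(W) — all W, so L
(2,4): →(2,3)(W), (2,2)(W), (2,1)(W), (1,3)(W) — all W, so L
(3,2): →(0,2)(W), (3,1)(W), (3,0)(W), (2,1)(W) — all W, so L
(4,1): →(1,1)(W), (4,0)(W), (3,0)(W) — all W, so L
(4,5): →(1,5)(W), (4,4)(W), (4,3)(W), (4,2)(W), (3,4)(W) — all W, so L
(5,1): →(2,1)(W), (5,0)(W), (4,0)(W) — all W, so L
(5,5): →(2,5)(W), (5,4)(W), (5,3)(W), (5,2)(W), (4,4)(W) — all W, so L
(6,0): →(3,0)(W) only, which is W, so L
(6,4): →(3,4)(W), (6,3)(W), (6,2)(W), (6,1)(W), (5,3)(W) — all W, so L
(7,0): →(4,0)(W) only, which is W, so L
(7,4): →(4,4)(W), (7,3)(W), (7,2)(W), (7,1)(W), (6,3)(W) — all W, so L
Every other cell has at least one move into one of the L cells above, so it is W.
L cells per row: a=0: 2, a=1: 2, a=2: 2, a=3: 1, a=4: 2, a=5: 2, a=6: 2, a=7: 2; total 15.

15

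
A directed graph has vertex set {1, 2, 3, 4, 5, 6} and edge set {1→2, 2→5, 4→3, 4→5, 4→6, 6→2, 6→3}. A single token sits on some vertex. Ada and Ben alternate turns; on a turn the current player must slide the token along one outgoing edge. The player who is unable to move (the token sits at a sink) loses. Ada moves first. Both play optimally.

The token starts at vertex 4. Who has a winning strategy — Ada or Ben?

Ada wins.

Use the standard recursion: the mover loses at a terminal position; elsewhere, the mover wins exactly when some move hands the opponent an L position.
Every edge goes from a vertex to one that appears earlier in the order 3, 5, 2, 6, 1, 4, so processing vertices in that order labels each vertex after all of its successors.
3: no outgoing edge → L
5: no outgoing edge → L
2: can move to 5, which is L ⇒ W
6: can move to 3, which is L ⇒ W
1: the only move is to 2(W), a W ⇒ L
4: can move to 5, which is L ⇒ W
The starting position 4 is W: Ada should move to 5, handing over an L position.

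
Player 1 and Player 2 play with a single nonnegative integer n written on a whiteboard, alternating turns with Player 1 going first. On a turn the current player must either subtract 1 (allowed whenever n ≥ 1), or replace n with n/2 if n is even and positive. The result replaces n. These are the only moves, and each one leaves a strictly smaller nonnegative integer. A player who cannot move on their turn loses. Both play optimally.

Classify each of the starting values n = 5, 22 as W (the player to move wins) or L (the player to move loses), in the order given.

5: L, 22: W

Positions with no move are L. A position that does have a move is losing for the player to move precisely when every available move leads to a winning position for the opponent. Fill in the labels:
n=0: no move → L
n=1: can move to 0, which is L ⇒ W
n=2: the only move is to 1(W), a W ⇒ L
n=3: can move to 2, which is L ⇒ W
n=4: can move to 2, which is L ⇒ W
n=5: the only move is to 4(W), a W ⇒ L
n=6: can move to 5, which is L ⇒ W
n=7: the only move is to 6(W), a W ⇒ L
n=8: can move to 7, which is L ⇒ W
n=9: the only move is to 8(W), a W ⇒ L
n=10: can move to 5, which is L ⇒ W
n=11: the only move is to 10(W), a W ⇒ L
n=12: can move to 11, which is L ⇒ W
n=13: the only move is to 12(W), a W ⇒ L
n=14: can move to 7, which is L ⇒ W
n=15: the only move is to 14(W), a W ⇒ L
n=16: can move to 15, which is L ⇒ W
n=17: the only move is to 16(W), a W ⇒ L
n=18: can move to 9, which is L ⇒ W
n=19: the only move is to 18(W), a W ⇒ L
n=20: can move to 19, which is L ⇒ W
n=21: the only move is to 20(W), a W ⇒ L
n=22: can move to 11, which is L ⇒ W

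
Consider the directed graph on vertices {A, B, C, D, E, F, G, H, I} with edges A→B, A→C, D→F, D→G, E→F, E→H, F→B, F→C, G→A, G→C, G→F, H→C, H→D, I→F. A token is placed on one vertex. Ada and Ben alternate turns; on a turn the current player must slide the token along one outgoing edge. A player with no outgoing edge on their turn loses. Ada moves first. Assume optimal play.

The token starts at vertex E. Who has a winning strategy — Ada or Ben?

Ben wins.

Label each position W (a win for the player to move) or L (a loss). A position with no legal move is L; any other position is W exactly when some move reaches an L, and L when every move reaches a W.
Every edge goes from a vertex to one that appears earlier in the order B, C, F, A, G, D, H, E, I, so processing vertices in that order labels each vertex after all of its successors.
B: no outgoing edge → L
C: no outgoing edge → L
F: can move to C, which is L ⇒ W
A: can move to C, which is L ⇒ W
G: can move to C, which is L ⇒ W
D: moves to G(W), F(W); every one is W ⇒ L
H: can move to D, which is L ⇒ W
E: moves to H(W), F(W); every one is W ⇒ L
I: the only move is to F(W), a W ⇒ L
The starting position E is L: whatever Ada does, the opponent receives a W position.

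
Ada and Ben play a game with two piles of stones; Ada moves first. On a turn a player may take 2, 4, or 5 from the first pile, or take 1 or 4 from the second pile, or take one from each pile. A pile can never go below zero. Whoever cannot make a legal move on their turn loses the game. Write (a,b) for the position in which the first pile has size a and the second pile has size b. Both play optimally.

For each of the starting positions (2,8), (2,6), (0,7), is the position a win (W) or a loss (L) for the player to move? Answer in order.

(2,8): W, (2,6): W, (0,7): L

Compute win/loss labels from the base case upward. A position with no move is L. Any other position is W if it can reach an L in one move, else L.
No move ever increases a pile, so every position that can arise here has a ≤ 2 and b ≤ 8; it is enough to label the cells with 0 ≤ a ≤ 2 and 0 ≤ b ≤ 8.
Every move lowers a or b (never raises either), so fill the grid row by row in increasing a, and left to right within a row: each cell's successors are then already labelled.
      b=0  b=1  b=2  b=3  b=4  b=5  b=6  b=7  b=8
a=0:    L    W    L    W    W    L    W    L    W
a=1:    L    W    L    W    W    L    W    L    W
a=2:    W    W    W    W    L    W    W    W    W
Cells with no legal move (terminal, hence L): (0,0), (1,0).
The remaining L cells, each justified by listing all of its moves:
(0,2): →(0,1)(W) only, which is W, so L
(0,5): →(0,4)(W), (0,1)(W) — all W, so L
(0,7): →(0,6)(W), (0,3)(W) — all W, so L
(1,2): →(1,1)(W), (0,1)(W) — all W, so L
(1,5): →(1,4)(W), (1,1)(W), (0,4)(W) — all W, so L
(1,7): →(1,6)(W), (1,3)(W), (0,6)(W) — all W, so L
(2,4): →(0,4)(W), (2,3)(W), (2,0)(W), (1,3)(W) — all W, so L
Every other cell has at least one move into one of the L cells above, so it is W.
(2,8): the move to (2,4) reaches an L cell, so W
(2,6): the move to (1,5) reaches an L cell, so W
(0,7): one of the L cells justified above, so L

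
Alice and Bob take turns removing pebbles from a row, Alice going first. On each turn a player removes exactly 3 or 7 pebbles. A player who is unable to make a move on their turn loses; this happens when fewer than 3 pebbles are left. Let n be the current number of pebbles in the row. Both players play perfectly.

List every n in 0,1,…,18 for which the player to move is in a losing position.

0, 1, 2, 6, 10, 11, 12, 16

Build the W/L table. Terminal = L. A non-terminal position is W if it has a move to some L; otherwise it is L.
n=0: no move → L
n=1: no move → L
n=2: no move → L
n=3: →0(L), so W
n=4: →1(L), so W
n=5: →2(L), so W
n=6: →3(W) only, which is W, so L
n=7: →0(L), so W
n=8: →1(L), so W
n=9: →6(L), so W
n=10: →7(W), 3(W) — all W, so L
n=11: →8(W), 4(W) — all W, so L
n=12: →9(W), 5(W) — all W, so L
n=13: →10(L), so W
n=14: →11(L), so W
n=15: →12(L), so W
n=16: →13(W), 9(W) — all W, so L
n=17: →10(L), so W
n=18: →11(L), so W
Reading off the rows marked L gives the requested list; there are 8 such values of n.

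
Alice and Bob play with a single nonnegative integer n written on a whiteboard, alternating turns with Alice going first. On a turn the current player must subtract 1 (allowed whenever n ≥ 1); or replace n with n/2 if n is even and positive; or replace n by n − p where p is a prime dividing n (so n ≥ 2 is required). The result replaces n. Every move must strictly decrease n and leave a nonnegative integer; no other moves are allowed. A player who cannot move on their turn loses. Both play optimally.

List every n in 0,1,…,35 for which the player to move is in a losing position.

0, 4, 9, 14, 20, 24, 30, 34

Label each position W (a win for the player to move) or L (a loss). A position with no legal move is L; any other position is W exactly when some move reaches an L, and L when every move reaches a W.
n=0: no move → L
n=1: can move to 0, which is L ⇒ W
n=2: can move to 0, which is L ⇒ W
n=3: can move to 0, which is L ⇒ W
n=4: moves to 2(W), 3(W); every one is W ⇒ L
n=5: can move to 0, which is L ⇒ W
n=6: can move to 4, which is L ⇒ W
n=7: can move to 0, which is L ⇒ W
n=8: can move to 4, which is L ⇒ W
n=9: moves to 6(W), 8(W); every one is W ⇒ L
n=10: can move to 9, which is L ⇒ W
n=11: can move to 0, which is L ⇒ W
n=12: can move to 9, which is L ⇒ W
n=13: can move to 0, which is L ⇒ W
n=14: moves to 7(W), 12(W), 13(W); every one is W ⇒ L
n=15: can move to 14, which is L ⇒ W
n=16: can move to 14, which is L ⇒ W
n=17: can move to 0, which is L ⇒ W
n=18: can move to 9, which is L ⇒ W
n=19: can move to 0, which is L ⇒ W
n=20: moves to 10(W), 15(W), 18(W), 19(W); every one is W ⇒ L
n=21: can move to 14, which is L ⇒ W
n=22: can move to 20, which is L ⇒ W
n=23: can move to 0, which is L ⇒ W
n=24: moves to 12(W), 21(W), 22(W), 23(W); every one is W ⇒ L
n=25: can move to 20, which is L ⇒ W
n=26: can move to 24, which is L ⇒ W
n=27: can move to 24, which is L ⇒ W
n=28: can move to 14, which is L ⇒ W
n=29: can move to 0, which is L ⇒ W
n=30: moves to 15(W), 25(W), 27(W), 28(W), 29(W); every one is W ⇒ L
n=31: can move to 0, which is L ⇒ W
n=32: can move to 30, which is L ⇒ W
n=33: can move to 30, which is L ⇒ W
n=34: moves to 17(W), 32(W), 33(W); every one is W ⇒ L
n=35: can move to 30, which is L ⇒ W
Reading off the rows marked L gives the requested list; there are 8 such values of n.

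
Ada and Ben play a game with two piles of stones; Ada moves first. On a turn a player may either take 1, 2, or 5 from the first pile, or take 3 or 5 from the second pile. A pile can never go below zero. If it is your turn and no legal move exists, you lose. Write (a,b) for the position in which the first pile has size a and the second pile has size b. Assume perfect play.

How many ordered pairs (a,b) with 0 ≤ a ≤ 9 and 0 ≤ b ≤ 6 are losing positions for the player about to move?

Classify positions by backward induction: terminal positions (no move available) are L. From any other position, the mover wins iff some move reaches an L.
Every move lowers a or b (never raises either), so fill the grid row by row in increasing a, and left to right within a row: each cell's successors are then already labelled.
      b=0  b=1  b=2  b=3  b=4  b=5  b=6
a=0:    L    L    L    W    W    W    W
a=1:    W    W    W    L    L    L    W
a=2:    W    W    W    W    W    W    L
a=3:    L    L    L    W    W    W    W
a=4:    W    W    W    L    L    L    W
a=5:    W    W    W    W    W    W    L
a=6:    L    L    L    W    W    W    W
a=7:    W    W    W    L    L    L    W
a=8:    W    W    W    W    W    W    L
a=9:    L    L    L    W    W    W    W
Cells with no legal move (terminal, hence L): (0,0), (0,1), (0,2).
The remaining L cells, each justified by listing all of its moves:
(1,3): moves to (0,3)(W), (1,0)(W); every one is W ⇒ L
(1,4): moves to (0,4)(W), (1,1)(W); every one is W ⇒ L
(1,5): moves to (0,5)(W), (1,2)(W), (1,0)(W); every one is W ⇒ L
(2,6): moves to (1,6)(W), (0,6)(W), (2,3)(W), (2,1)(W); every one is W ⇒ L
(3,0): moves to (2,0)(W), (1,0)(W); every one is W ⇒ L
(3,1): moves to (2,1)(W), (1,1)(W); every one is W ⇒ L
(3,2): moves to (2,2)(W), (1,2)(W); every one is W ⇒ L
(4,3): moves to (3,3)(W), (2,3)(W), (4,0)(W); every one is W ⇒ L
(4,4): moves to (3,4)(W), (2,4)(W), (4,1)(W); every one is W ⇒ L
(4,5): moves to (3,5)(W), (2,5)(W), (4,2)(W), (4,0)(W); every one is W ⇒ L
(5,6): moves to (4,6)(W), (3,6)(W), (0,6)(W), (5,3)(W), (5,1)(W); every one is W ⇒ L
(6,0): moves to (5,0)(W), (4,0)(W), (1,0)(W); every one is W ⇒ L
(6,1): moves to (5,1)(W), (4,1)(W), (1,1)(W); every one is W ⇒ L
(6,2): moves to (5,2)(W), (4,2)(W), (1,2)(W); every one is W ⇒ L
(7,3): moves to (6,3)(W), (5,3)(W), (2,3)(W), (7,0)(W); every one is W ⇒ L
(7,4): moves to (6,4)(W), (5,4)(W), (2,4)(W), (7,1)(W); every one is W ⇒ L
(7,5): moves to (6,5)(W), (5,5)(W), (2,5)(W), (7,2)(W), (7,0)(W); every one is W ⇒ L
(8,6): moves to (7,6)(W), (6,6)(W), (3,6)(W), (8,3)(W), (8,1)(W); every one is W ⇒ L
(9,0): moves to (8,0)(W), (7,0)(W), (4,0)(W); every one is W ⇒ L
(9,1): moves to (8,1)(W), (7,1)(W), (4,1)(W); every one is W ⇒ L
(9,2): moves to (8,2)(W), (7,2)(W), (4,2)(W); every one is W ⇒ L
Every other cell has at least one move into one of the L cells above, so it is W.
L cells per row: a=0: 3, a=1: 3, a=2: 1, a=3: 3, a=4: 3, a=5: 1, a=6: 3, a=7: 3, a=8: 1, a=9: 3; total 24.

24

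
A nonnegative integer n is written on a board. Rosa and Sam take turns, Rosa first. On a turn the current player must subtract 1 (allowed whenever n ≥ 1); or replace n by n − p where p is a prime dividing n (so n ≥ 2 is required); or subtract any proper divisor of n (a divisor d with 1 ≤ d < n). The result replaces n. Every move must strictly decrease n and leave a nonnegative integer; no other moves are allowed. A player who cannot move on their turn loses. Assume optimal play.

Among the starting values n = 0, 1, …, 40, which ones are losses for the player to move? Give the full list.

0, 4, 9, 14, 20, 26, 32, 35, 38

Work bottom-up. With no move the player to move loses. Otherwise the position is W if at least one move leads to an L position for the opponent, and L if every move leads to a W.
n=0: no move → L
n=1: reaches L-position 0 → W
n=2: reaches L-position 0 → W
n=3: reaches L-position 0 → W
n=4: only reaches 2(W), 3(W), all W → L
n=5: reaches L-position 0 → W
n=6: reaches L-position 4 → W
n=7: reaches L-position 0 → W
n=8: reaches L-position 4 → W
n=9: only reaches 6(W), 8(W), all W → L
n=10: reaches L-position 9 → W
n=11: reaches L-position 0 → W
n=12: reaches L-position 9 → W
n=13: reaches L-position 0 → W
n=14: only reaches 7(W), 12(W), 13(W), all W → L
n=15: reaches L-position 14 → W
n=16: reaches L-position 14 → W
n=17: reaches L-position 0 → W
n=18: reaches L-position 9 → W
n=19: reaches L-position 0 → W
n=20: only reaches 10(W), 15(W), 16(W), 18(W), 19(W), all W → L
n=21: reaches L-position 14 → W
n=22: reaches L-position 20 → W
n=23: reaches L-position 0 → W
n=24: reaches L-position 20 → W
n=25: reaches L-position 20 → W
n=26: only reaches 13(W), 24(W), 25(W), all W → L
n=27: reaches L-position 26 → W
n=28: reaches L-position 14 → W
n=29: reaches L-position 0 → W
n=30: reaches L-position 20 → W
n=31: reaches L-position 0 → W
n=32: only reaches 16(W), 24(W), 28(W), 30(W), 31(W), all W → L
n=33: reaches L-position 32 → W
n=34: reaches L-position 32 → W
n=35: only reaches 28(W), 30(W), 34(W), all W → L
n=36: reaches L-position 32 → W
n=37: reaches L-position 0 → W
n=38: only reaches 19(W), 36(W), 37(W), all W → L
n=39: reaches L-position 26 → W
n=40: reaches L-position 20 → W
The losing starting values of n are exactly the entries labelled L in this table (9 of them).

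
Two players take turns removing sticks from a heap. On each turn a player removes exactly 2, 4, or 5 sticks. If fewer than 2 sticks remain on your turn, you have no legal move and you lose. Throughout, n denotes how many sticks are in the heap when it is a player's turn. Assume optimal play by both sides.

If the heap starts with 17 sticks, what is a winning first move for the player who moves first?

Remove 2, leaving 15.

Work bottom-up. With no move the player to move loses. Otherwise the position is W if at least one move leads to an L position for the opponent, and L if every move leads to a W.
n=0: no move → L
n=1: no move → L
n=2: →0(L), so W
n=3: →1(L), so W
n=4: →0(L), so W
n=5: →1(L), so W
n=6: →1(L), so W
n=7: →5(W), 3(W), 2(W) — all W, so L
n=8: →6(W), 4(W), 3(W) — all W, so L
n=9: →7(L), so W
n=10: →8(L), so W
n=11: →7(L), so W
n=12: →8(L), so W
n=13: →8(L), so W
n=14: →12(W), 10(W), 9(W) — all W, so L
n=15: →13(W), 11(W), 10(W) — all W, so L
n=16: →14(L), so W
n=17: →15(L), so W
From 17, the L positions reachable in one move are: 15.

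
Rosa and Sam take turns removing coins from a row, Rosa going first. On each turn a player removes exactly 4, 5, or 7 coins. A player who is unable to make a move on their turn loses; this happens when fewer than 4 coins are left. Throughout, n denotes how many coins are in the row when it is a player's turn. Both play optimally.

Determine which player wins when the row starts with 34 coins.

Sam wins.

Use the standard recursion: the mover loses at a terminal position; elsewhere, the mover wins exactly when some move hands the opponent an L position.
n=0: no move → L
n=1: no move → L
n=2: no move → L
n=3: no move → L
n=4: can move to 0, which is L ⇒ W
n=5: can move to 1, which is L ⇒ W
n=6: can move to 2, which is L ⇒ W
n=7: can move to 3, which is L ⇒ W
n=8: can move to 3, which is L ⇒ W
n=9: can move to 2, which is L ⇒ W
n=10: can move to 3, which is L ⇒ W
n=11: moves to 7(W), 6(W), 4(W); every one is W ⇒ L
n=12: moves to 8(W), 7(W), 5(W); every one is W ⇒ L
n=13: moves to 9(W), 8(W), 6(W); every one is W ⇒ L
n=14: moves to 10(W), 9(W), 7(W); every one is W ⇒ L
n=15: can move to 11, which is L ⇒ W
n=16: can move to 12, which is L ⇒ W
n=17: can move to 13, which is L ⇒ W
n=18: can move to 14, which is L ⇒ W
n=19: can move to 14, which is L ⇒ W
n=20: can move to 13, which is L ⇒ W
n=21: can move to 14, which is L ⇒ W
n=22: moves to 18(W), 17(W), 15(W); every one is W ⇒ L
n=23: moves to 19(W), 18(W), 16(W); every one is W ⇒ L
n=24: moves to 20(W), 19(W), 17(W); every one is W ⇒ L
n=25: moves to 21(W), 20(W), 18(W); every one is W ⇒ L
n=26: can move to 22, which is L ⇒ W
n=27: can move to 23, which is L ⇒ W
n=28: can move to 24, which is L ⇒ W
n=29: can move to 25, which is L ⇒ W
n=30: can move to 25, which is L ⇒ W
n=31: can move to 24, which is L ⇒ W
n=32: can move to 25, which is L ⇒ W
n=33: moves to 29(W), 28(W), 26(W); every one is W ⇒ L
n=34: moves to 30(W), 29(W), 27(W); every one is W ⇒ L
The starting position 34 is L: whatever Rosa does, the opponent receives a W position.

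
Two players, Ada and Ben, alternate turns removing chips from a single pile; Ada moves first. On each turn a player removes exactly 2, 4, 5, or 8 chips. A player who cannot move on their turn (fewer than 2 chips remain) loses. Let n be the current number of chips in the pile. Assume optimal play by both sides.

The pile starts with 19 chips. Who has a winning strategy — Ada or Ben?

Ben wins.

Positions with no move are L. A position that does have a move is losing for the player to move precisely when every available move leads to a winning position for the opponent. Fill in the labels:
n=0: no move → L
n=1: no move → L
n=2: W (go to 0, an L position)
n=3: W (go to 1, an L position)
n=4: W (go to 0, an L position)
n=5: W (go to 1, an L position)
n=6: W (go to 1, an L position)
n=7: L (options 5(W), 3(W), 2(W) are all W)
n=8: W (go to 0, an L position)
n=9: W (go to 7, an L position)
n=10: L (options 8(W), 6(W), 5(W), 2(W) are all W)
n=11: W (go to 7, an L position)
n=12: W (go to 10, an L position)
n=13: L (options 11(W), 9(W), 8(W), 5(W) are all W)
n=14: W (go to 10, an L position)
n=15: W (go to 13, an L position)
n=16: L (options 14(W), 12(W), 11(W), 8(W) are all W)
n=17: W (go to 13, an L position)
n=18: W (go to 16, an L position)
n=19: L (options 17(W), 15(W), 14(W), 11(W) are all W)
The starting position 19 is L: whatever Ada does, the opponent receives a W position.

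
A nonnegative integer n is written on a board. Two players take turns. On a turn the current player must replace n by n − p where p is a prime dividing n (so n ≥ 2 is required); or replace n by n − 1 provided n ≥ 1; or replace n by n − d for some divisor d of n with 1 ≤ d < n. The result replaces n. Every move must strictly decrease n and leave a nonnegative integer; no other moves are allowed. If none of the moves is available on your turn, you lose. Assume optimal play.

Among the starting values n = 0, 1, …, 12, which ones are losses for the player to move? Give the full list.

Use the standard recursion: the mover loses at a terminal position; elsewhere, the mover wins exactly when some move hands the opponent an L position.
n=0: no move → L
n=1: can move to 0, which is L ⇒ W
n=2: can move to 0, which is L ⇒ W
n=3: can move to 0, which is L ⇒ W
n=4: moves to 2(W), 3(W); every one is W ⇒ L
n=5: can move to 0, which is L ⇒ W
n=6: can move to 4, which is L ⇒ W
n=7: can move to 0, which is L ⇒ W
n=8: can move to 4, which is L ⇒ W
n=9: moves to 6(W), 8(W); every one is W ⇒ L
n=10: can move to 9, which is L ⇒ W
n=11: can move to 0, which is L ⇒ W
n=12: can move to 9, which is L ⇒ W
Reading off the rows marked L gives the requested list; there are 3 such values of n.

0, 4, 9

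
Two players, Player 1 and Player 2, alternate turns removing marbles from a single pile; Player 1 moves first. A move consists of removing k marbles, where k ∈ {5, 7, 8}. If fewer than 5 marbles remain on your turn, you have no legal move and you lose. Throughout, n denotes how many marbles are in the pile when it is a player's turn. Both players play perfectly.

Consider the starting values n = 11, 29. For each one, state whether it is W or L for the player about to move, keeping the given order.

Classify positions by backward induction: terminal positions (no move available) are L. From any other position, the mover wins iff some move reaches an L.
n=0: no move → L
n=1: no move → L
n=2: no move → L
n=3: no move → L
n=4: no move → L
n=5: can move to 0, which is L ⇒ W
n=6: can move to 1, which is L ⇒ W
n=7: can move to 2, which is L ⇒ W
n=8: can move to 3, which is L ⇒ W
n=9: can move to 4, which is L ⇒ W
n=10: can move to 3, which is L ⇒ W
n=11: can move to 4, which is L ⇒ W
n=12: can move to 4, which is L ⇒ W
n=13: moves to 8(W), 6(W), 5(W); every one is W ⇒ L
n=14: moves to 9(W), 7(W), 6(W); every one is W ⇒ L
n=15: moves to 10(W), 8(W), 7(W); every one is W ⇒ L
n=16: moves to 11(W), 9(W), 8(W); every one is W ⇒ L
n=17: moves to 12(W), 10(W), 9(W); every one is W ⇒ L
n=18: can move to 13, which is L ⇒ W
n=19: can move to 14, which is L ⇒ W
n=20: can move to 15, which is L ⇒ W
n=21: can move to 16, which is L ⇒ W
n=22: can move to 17, which is L ⇒ W
n=23: can move to 16, which is L ⇒ W
n=24: can move to 17, which is L ⇒ W
n=25: can move to 17, which is L ⇒ W
n=26: moves to 21(W), 19(W), 18(W); every one is W ⇒ L
n=27: moves to 22(W), 20(W), 19(W); every one is W ⇒ L
n=28: moves to 23(W), 21(W), 20(W); every one is W ⇒ L
n=29: moves to 24(W), 22(W), 21(W); every one is W ⇒ L

11: W, 29: L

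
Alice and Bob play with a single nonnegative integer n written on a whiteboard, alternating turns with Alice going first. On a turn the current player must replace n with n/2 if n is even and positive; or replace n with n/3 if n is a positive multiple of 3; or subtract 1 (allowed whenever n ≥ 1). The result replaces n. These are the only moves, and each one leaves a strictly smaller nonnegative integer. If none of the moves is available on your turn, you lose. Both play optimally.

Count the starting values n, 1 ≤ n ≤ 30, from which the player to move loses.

12

Use the standard recursion: the mover loses at a terminal position; elsewhere, the mover wins exactly when some move hands the opponent an L position.
n=0: no move → L
n=1: →0(L), so W
n=2: →1(W) only, which is W, so L
n=3: →2(L), so W
n=4: →2(L), so W
n=5: →4(W) only, which is W, so L
n=6: →2(L), so W
n=7: →6(W) only, which is W, so L
n=8: →7(L), so W
n=9: →3(W), 8(W) — all W, so L
n=10: →5(L), so W
n=11: →10(W) only, which is W, so L
n=12: →11(L), so W
n=13: →12(W) only, which is W, so L
n=14: →7(L), so W
n=15: →5(L), so W
n=16: →8(W), 15(W) — all W, so L
n=17: →16(L), so W
n=18: →9(L), so W
n=19: →18(W) only, which is W, so L
n=20: →19(L), so W
n=21: →7(L), so W
n=22: →11(L), so W
n=23: →22(W) only, which is W, so L
n=24: →23(L), so W
n=25: →24(W) only, which is W, so L
n=26: →13(L), so W
n=27: →9(L), so W
n=28: →14(W), 27(W) — all W, so L
n=29: →28(L), so W
n=30: →10(W), 15(W), 29(W) — all W, so L
L entries with 1 ≤ n ≤ 30 (n=0 is outside the asked range and is not counted): n = 2, 5, 7, 9, 11, 13, 16, 19, 23, 25, 28, 30; that makes 12.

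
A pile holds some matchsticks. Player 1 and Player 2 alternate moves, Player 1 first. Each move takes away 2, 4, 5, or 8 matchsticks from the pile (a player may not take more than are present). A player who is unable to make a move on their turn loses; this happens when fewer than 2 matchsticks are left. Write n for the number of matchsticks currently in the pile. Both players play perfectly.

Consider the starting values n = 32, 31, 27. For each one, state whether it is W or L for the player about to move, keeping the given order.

Positions with no move are L. A position that does have a move is losing for the player to move precisely when every available move leads to a winning position for the opponent. Fill in the labels:
n=0: no move → L
n=1: no move → L
n=2: W (go to 0, an L position)
n=3: W (go to 1, an L position)
n=4: W (go to 0, an L position)
n=5: W (go to 1, an L position)
n=6: W (go to 1, an L position)
n=7: L (options 5(W), 3(W), 2(W) are all W)
n=8: W (go to 0, an L position)
n=9: W (go to 7, an L position)
n=10: L (options 8(W), 6(W), 5(W), 2(W) are all W)
n=11: W (go to 7, an L position)
n=12: W (go to 10, an L position)
n=13: L (options 11(W), 9(W), 8(W), 5(W) are all W)
n=14: W (go to 10, an L position)
n=15: W (go to 13, an L position)
n=16: L (options 14(W), 12(W), 11(W), 8(W) are all W)
n=17: W (go to 13, an L position)
n=18: W (go to 16, an L position)
n=19: L (options 17(W), 15(W), 14(W), 11(W) are all W)
n=20: W (go to 16, an L position)
n=21: W (go to 19, an L position)
n=22: L (options 20(W), 18(W), 17(W), 14(W) are all W)
n=23: W (go to 19, an L position)
n=24: W (go to 22, an L position)
n=25: L (options 23(W), 21(W), 20(W), 17(W) are all W)
n=26: W (go to 22, an L position)
n=27: W (go to 25, an L position)
n=28: L (options 26(W), 24(W), 23(W), 20(W) are all W)
n=29: W (go to 25, an L position)
n=30: W (go to 28, an L position)
n=31: L (options 29(W), 27(W), 26(W), 23(W) are all W)
n=32: W (go to 28, an L position)

32: W, 31: L, 27: W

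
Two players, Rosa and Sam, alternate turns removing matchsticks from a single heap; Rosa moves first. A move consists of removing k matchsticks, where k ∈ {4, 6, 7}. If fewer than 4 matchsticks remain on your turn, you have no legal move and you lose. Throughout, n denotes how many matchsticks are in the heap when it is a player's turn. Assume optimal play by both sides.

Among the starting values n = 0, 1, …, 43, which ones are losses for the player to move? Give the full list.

0, 1, 2, 3, 11, 12, 13, 14, 22, 23, 24, 25, 33, 34, 35, 36

Compute win/loss labels from the base case upward. A position with no move is L. Any other position is W if it can reach an L in one move, else L.
n=0: no move → L
n=1: no move → L
n=2: no move → L
n=3: no move → L
n=4: reaches L-position 0 → W
n=5: reaches L-position 1 → W
n=6: reaches L-position 2 → W
n=7: reaches L-position 3 → W
n=8: reaches L-position 2 → W
n=9: reaches L-position 3 → W
n=10: reaches L-position 3 → W
n=11: only reaches 7(W), 5(W), 4(W), all W → L
n=12: only reaches 8(W), 6(W), 5(W), all W → L
n=13: only reaches 9(W), 7(W), 6(W), all W → L
n=14: only reaches 10(W), 8(W), 7(W), all W → L
n=15: reaches L-position 11 → W
n=16: reaches L-position 12 → W
n=17: reaches L-position 13 → W
n=18: reaches L-position 14 → W
n=19: reaches L-position 13 → W
n=20: reaches L-position 14 → W
n=21: reaches L-position 14 → W
n=22: only reaches 18(W), 16(W), 15(W), all W → L
n=23: only reaches 19(W), 17(W), 16(W), all W → L
n=24: only reaches 20(W), 18(W), 17(W), all W → L
n=25: only reaches 21(W), 19(W), 18(W), all W → L
n=26: reaches L-position 22 → W
n=27: reaches L-position 23 → W
n=28: reaches L-position 24 → W
n=29: reaches L-position 25 → W
n=30: reaches L-position 24 → W
n=31: reaches L-position 25 → W
n=32: reaches L-position 25 → W
n=33: only reaches 29(W), 27(W), 26(W), all W → L
n=34: only reaches 30(W), 28(W), 27(W), all W → L
n=35: only reaches 31(W), 29(W), 28(W), all W → L
n=36: only reaches 32(W), 30(W), 29(W), all W → L
n=37: reaches L-position 33 → W
n=38: reaches L-position 34 → W
n=39: reaches L-position 35 → W
n=40: reaches L-position 36 → W
n=41: reaches L-position 35 → W
n=42: reaches L-position 36 → W
n=43: reaches L-position 36 → W
The losing starting values of n are exactly the entries labelled L in this table (16 of them).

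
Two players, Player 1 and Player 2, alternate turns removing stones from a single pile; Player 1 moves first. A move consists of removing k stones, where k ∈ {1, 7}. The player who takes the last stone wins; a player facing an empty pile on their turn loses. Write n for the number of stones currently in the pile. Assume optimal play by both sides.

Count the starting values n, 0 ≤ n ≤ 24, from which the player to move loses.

13

Compute win/loss labels from the base case upward. A position with no move is L. Any other position is W if it can reach an L in one move, else L.
n=0: no move → L
n=1: W (go to 0, an L position)
n=2: L (sole option 1(W) is W)
n=3: W (go to 2, an L position)
n=4: L (sole option 3(W) is W)
n=5: W (go to 4, an L position)
n=6: L (sole option 5(W) is W)
n=7: W (go to 6, an L position)
n=8: L (options 7(W), 1(W) are all W)
n=9: W (go to 8, an L position)
n=10: L (options 9(W), 3(W) are all W)
n=11: W (go to 10, an L position)
n=12: L (options 11(W), 5(W) are all W)
n=13: W (go to 12, an L position)
n=14: L (options 13(W), 7(W) are all W)
n=15: W (go to 14, an L position)
n=16: L (options 15(W), 9(W) are all W)
n=17: W (go to 16, an L position)
n=18: L (options 17(W), 11(W) are all W)
n=19: W (go to 18, an L position)
n=20: L (options 19(W), 13(W) are all W)
n=21: W (go to 20, an L position)
n=22: L (options 21(W), 15(W) are all W)
n=23: W (go to 22, an L position)
n=24: L (options 23(W), 17(W) are all W)
L entries with 0 ≤ n ≤ 24: n = 0, 2, 4, 6, 8, 10, 12, 14, 16, 18, 20, 22, 24; that makes 13.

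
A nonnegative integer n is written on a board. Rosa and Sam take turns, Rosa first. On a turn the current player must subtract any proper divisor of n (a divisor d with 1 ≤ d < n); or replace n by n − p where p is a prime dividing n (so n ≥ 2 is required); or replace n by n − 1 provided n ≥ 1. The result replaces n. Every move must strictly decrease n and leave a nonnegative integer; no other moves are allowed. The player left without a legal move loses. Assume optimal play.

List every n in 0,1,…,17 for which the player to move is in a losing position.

0, 4, 9, 14

Compute win/loss labels from the base case upward. A position with no move is L. Any other position is W if it can reach an L in one move, else L.
n=0: no move → L
n=1: reaches L-position 0 → W
n=2: reaches L-position 0 → W
n=3: reaches L-position 0 → W
n=4: only reaches 2(W), 3(W), all W → L
n=5: reaches L-position 0 → W
n=6: reaches L-position 4 → W
n=7: reaches L-position 0 → W
n=8: reaches L-position 4 → W
n=9: only reaches 6(W), 8(W), all W → L
n=10: reaches L-position 9 → W
n=11: reaches L-position 0 → W
n=12: reaches L-position 9 → W
n=13: reaches L-position 0 → W
n=14: only reaches 7(W), 12(W), 13(W), all W → L
n=15: reaches L-position 14 → W
n=16: reaches L-position 14 → W
n=17: reaches L-position 0 → W
The losing starting values of n are exactly the entries labelled L in this table (4 of them).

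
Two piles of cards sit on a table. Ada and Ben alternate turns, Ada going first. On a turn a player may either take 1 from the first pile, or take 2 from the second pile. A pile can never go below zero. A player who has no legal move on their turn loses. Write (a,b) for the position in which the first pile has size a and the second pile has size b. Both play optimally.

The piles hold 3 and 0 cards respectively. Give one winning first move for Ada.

Positions with no move are L. A position that does have a move is losing for the player to move precisely when every available move leads to a winning position for the opponent. Fill in the labels:
No move ever increases a pile, so every position that can arise here has a ≤ 3 and b ≤ 0; it is enough to label the cells with 0 ≤ a ≤ 3 and 0 ≤ b ≤ 0.
Every move lowers a or b (never raises either), so fill the grid row by row in increasing a, and left to right within a row: each cell's successors are then already labelled.
      b=0
a=0:    L
a=1:    W
a=2:    L
a=3:    W
Cells with no legal move (terminal, hence L): (0,0).
The remaining L cells, each justified by listing all of its moves:
(2,0): L (sole option (1,0)(W) is W)
Every other cell has at least one move into one of the L cells above, so it is W.
From (3,0), the L positions reachable in one move are: (2,0).

Move to (2,0).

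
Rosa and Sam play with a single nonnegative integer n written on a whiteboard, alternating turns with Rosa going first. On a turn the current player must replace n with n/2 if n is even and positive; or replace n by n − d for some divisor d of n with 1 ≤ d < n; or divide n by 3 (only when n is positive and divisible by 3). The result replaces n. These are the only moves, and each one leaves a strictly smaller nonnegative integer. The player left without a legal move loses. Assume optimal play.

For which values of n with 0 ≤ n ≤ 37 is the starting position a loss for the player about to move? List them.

0, 1, 4, 7, 9, 11, 13, 15, 17, 19, 23, 25, 28, 31, 36

Work bottom-up. With no move the player to move loses. Otherwise the position is W if at least one move leads to an L position for the opponent, and L if every move leads to a W.
n=0: no move → L
n=1: no move → L
n=2: reaches L-position 1 → W
n=3: reaches L-position 1 → W
n=4: only reaches 2(W), 3(W), all W → L
n=5: reaches L-position 4 → W
n=6: reaches L-position 4 → W
n=7: only reaches 6(W), which is W → L
n=8: reaches L-position 4 → W
n=9: only reaches 3(W), 6(W), 8(W), all W → L
n=10: reaches L-position 9 → W
n=11: only reaches 10(W), which is W → L
n=12: reaches L-position 4 → W
n=13: only reaches 12(W), which is W → L
n=14: reaches L-position 7 → W
n=15: only reaches 5(W), 10(W), 12(W), 14(W), all W → L
n=16: reaches L-position 15 → W
n=17: only reaches 16(W), which is W → L
n=18: reaches L-position 9 → W
n=19: only reaches 18(W), which is W → L
n=20: reaches L-position 15 → W
n=21: reaches L-position 7 → W
n=22: reaches L-position 11 → W
n=23: only reaches 22(W), which is W → L
n=24: reaches L-position 23 → W
n=25: only reaches 20(W), 24(W), all W → L
n=26: reaches L-position 13 → W
n=27: reaches L-position 9 → W
n=28: only reaches 14(W), 21(W), 24(W), 26(W), 27(W), all W → L
n=29: reaches L-position 28 → W
n=30: reaches L-position 15 → W
n=31: only reaches 30(W), which is W → L
n=32: reaches L-position 28 → W
n=33: reaches L-position 11 → W
n=34: reaches L-position 17 → W
n=35: reaches L-position 28 → W
n=36: only reaches 12(W), 18(W), 24(W), 27(W), 30(W), 32(W), 33(W), 34(W), 35(W), all W → L
n=37: reaches L-position 36 → W
The losing starting values of n are exactly the entries labelled L in this table (15 of them).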